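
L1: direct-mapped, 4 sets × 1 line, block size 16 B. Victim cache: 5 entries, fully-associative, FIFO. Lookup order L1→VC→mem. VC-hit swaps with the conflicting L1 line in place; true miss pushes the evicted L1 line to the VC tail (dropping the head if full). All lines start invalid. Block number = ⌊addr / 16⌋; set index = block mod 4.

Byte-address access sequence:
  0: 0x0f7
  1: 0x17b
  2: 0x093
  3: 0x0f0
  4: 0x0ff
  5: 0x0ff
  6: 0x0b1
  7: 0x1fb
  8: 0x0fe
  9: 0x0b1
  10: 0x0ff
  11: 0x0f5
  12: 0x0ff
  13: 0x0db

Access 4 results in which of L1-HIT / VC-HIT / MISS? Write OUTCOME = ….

#0 0xf7→b15/s3 MISS; vc=[]
#1 0x17b→b23/s3 MISS; vc=[15]
#2 0x93→b9/s1 MISS; vc=[15]
#3 0xf0→b15/s3 VC-HIT; vc=[23]
#4 0xff→b15/s3 L1-HIT; vc=[23]
#5 0xff→b15/s3 L1-HIT; vc=[23]
#6 0xb1→b11/s3 MISS; vc=[23,15]
#7 0x1fb→b31/s3 MISS; vc=[23,15,11]
#8 0xfe→b15/s3 VC-HIT; vc=[23,31,11]
#9 0xb1→b11/s3 VC-HIT; vc=[23,31,15]
#10 0xff→b15/s3 VC-HIT; vc=[23,31,11]
#11 0xf5→b15/s3 L1-HIT; vc=[23,31,11]
#12 0xff→b15/s3 L1-HIT; vc=[23,31,11]
#13 0xdb→b13/s1 MISS; vc=[23,31,11,9]

OUTCOME = L1-HIT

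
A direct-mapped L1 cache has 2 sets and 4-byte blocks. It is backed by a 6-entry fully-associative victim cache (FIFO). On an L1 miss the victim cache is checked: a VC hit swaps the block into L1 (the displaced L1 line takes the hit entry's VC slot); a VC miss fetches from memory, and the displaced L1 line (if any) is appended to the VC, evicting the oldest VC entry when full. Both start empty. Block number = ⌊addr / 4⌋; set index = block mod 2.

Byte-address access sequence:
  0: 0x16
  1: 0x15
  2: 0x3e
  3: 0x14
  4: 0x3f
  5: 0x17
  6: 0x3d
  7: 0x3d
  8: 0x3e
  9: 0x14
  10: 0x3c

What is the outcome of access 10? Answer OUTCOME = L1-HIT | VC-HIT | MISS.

OUTCOME = VC-HIT

0: 0x16 (blk 5, set 1) → MISS  vc=[]
1: 0x15 (blk 5, set 1) → L1-HIT  vc=[]
2: 0x3e (blk 15, set 1) → MISS  vc=[5]
3: 0x14 (blk 5, set 1) → VC-HIT  vc=[15]
4: 0x3f (blk 15, set 1) → VC-HIT  vc=[5]
5: 0x17 (blk 5, set 1) → VC-HIT  vc=[15]
6: 0x3d (blk 15, set 1) → VC-HIT  vc=[5]
7: 0x3d (blk 15, set 1) → L1-HIT  vc=[5]
8: 0x3e (blk 15, set 1) → L1-HIT  vc=[5]
9: 0x14 (blk 5, set 1) → VC-HIT  vc=[15]
10: 0x3c (blk 15, set 1) → VC-HIT  vc=[5]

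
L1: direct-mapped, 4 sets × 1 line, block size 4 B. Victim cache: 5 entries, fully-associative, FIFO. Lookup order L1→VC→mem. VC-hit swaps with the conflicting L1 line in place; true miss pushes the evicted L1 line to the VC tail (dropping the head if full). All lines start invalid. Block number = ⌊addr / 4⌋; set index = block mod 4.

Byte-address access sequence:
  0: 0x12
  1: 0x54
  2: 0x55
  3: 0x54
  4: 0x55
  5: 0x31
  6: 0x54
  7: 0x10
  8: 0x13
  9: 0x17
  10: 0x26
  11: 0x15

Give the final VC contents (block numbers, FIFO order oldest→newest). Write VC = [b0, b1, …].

#0 0x12→b4/s0 MISS; vc=[]
#1 0x54→b21/s1 MISS; vc=[]
#2 0x55→b21/s1 L1-HIT; vc=[]
#3 0x54→b21/s1 L1-HIT; vc=[]
#4 0x55→b21/s1 L1-HIT; vc=[]
#5 0x31→b12/s0 MISS; vc=[4]
#6 0x54→b21/s1 L1-HIT; vc=[4]
#7 0x10→b4/s0 VC-HIT; vc=[12]
#8 0x13→b4/s0 L1-HIT; vc=[12]
#9 0x17→b5/s1 MISS; vc=[12,21]
#10 0x26→b9/s1 MISS; vc=[12,21,5]
#11 0x15→b5/s1 VC-HIT; vc=[12,21,9]

VC = [12, 21, 9]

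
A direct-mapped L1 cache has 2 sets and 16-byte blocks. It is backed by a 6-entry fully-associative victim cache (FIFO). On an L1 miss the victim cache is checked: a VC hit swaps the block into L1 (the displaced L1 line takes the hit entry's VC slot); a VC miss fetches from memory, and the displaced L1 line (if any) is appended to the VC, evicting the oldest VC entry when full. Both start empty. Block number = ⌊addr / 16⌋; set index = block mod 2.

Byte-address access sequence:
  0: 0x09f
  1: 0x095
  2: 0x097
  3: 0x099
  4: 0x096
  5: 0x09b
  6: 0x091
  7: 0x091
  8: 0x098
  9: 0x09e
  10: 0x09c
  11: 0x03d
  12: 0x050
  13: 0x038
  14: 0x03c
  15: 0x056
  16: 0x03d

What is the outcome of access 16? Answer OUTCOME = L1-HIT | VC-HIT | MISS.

#0 0x9f→b9/s1 MISS; vc=[]
#1 0x95→b9/s1 L1-HIT; vc=[]
#2 0x97→b9/s1 L1-HIT; vc=[]
#3 0x99→b9/s1 L1-HIT; vc=[]
#4 0x96→b9/s1 L1-HIT; vc=[]
#5 0x9b→b9/s1 L1-HIT; vc=[]
#6 0x91→b9/s1 L1-HIT; vc=[]
#7 0x91→b9/s1 L1-HIT; vc=[]
#8 0x98→b9/s1 L1-HIT; vc=[]
#9 0x9e→b9/s1 L1-HIT; vc=[]
#10 0x9c→b9/s1 L1-HIT; vc=[]
#11 0x3d→b3/s1 MISS; vc=[9]
#12 0x50→b5/s1 MISS; vc=[9,3]
#13 0x38→b3/s1 VC-HIT; vc=[9,5]
#14 0x3c→b3/s1 L1-HIT; vc=[9,5]
#15 0x56→b5/s1 VC-HIT; vc=[9,3]
#16 0x3d→b3/s1 VC-HIT; vc=[9,5]

OUTCOME = VC-HIT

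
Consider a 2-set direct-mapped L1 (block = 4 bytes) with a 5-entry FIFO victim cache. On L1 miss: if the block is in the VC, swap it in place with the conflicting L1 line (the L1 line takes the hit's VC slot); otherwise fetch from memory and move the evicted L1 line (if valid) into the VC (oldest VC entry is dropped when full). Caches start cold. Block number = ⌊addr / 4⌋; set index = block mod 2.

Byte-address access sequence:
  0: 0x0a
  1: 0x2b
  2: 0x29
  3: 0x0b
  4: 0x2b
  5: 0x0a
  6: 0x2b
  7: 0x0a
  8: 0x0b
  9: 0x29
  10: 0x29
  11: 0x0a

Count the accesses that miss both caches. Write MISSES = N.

0: 0xa (blk 2, set 0) → MISS  vc=[]
1: 0x2b (blk 10, set 0) → MISS  vc=[2]
2: 0x29 (blk 10, set 0) → L1-HIT  vc=[2]
3: 0xb (blk 2, set 0) → VC-HIT  vc=[10]
4: 0x2b (blk 10, set 0) → VC-HIT  vc=[2]
5: 0xa (blk 2, set 0) → VC-HIT  vc=[10]
6: 0x2b (blk 10, set 0) → VC-HIT  vc=[2]
7: 0xa (blk 2, set 0) → VC-HIT  vc=[10]
8: 0xb (blk 2, set 0) → L1-HIT  vc=[10]
9: 0x29 (blk 10, set 0) → VC-HIT  vc=[2]
10: 0x29 (blk 10, set 0) → L1-HIT  vc=[2]
11: 0xa (blk 2, set 0) → VC-HIT  vc=[10]

MISSES = 2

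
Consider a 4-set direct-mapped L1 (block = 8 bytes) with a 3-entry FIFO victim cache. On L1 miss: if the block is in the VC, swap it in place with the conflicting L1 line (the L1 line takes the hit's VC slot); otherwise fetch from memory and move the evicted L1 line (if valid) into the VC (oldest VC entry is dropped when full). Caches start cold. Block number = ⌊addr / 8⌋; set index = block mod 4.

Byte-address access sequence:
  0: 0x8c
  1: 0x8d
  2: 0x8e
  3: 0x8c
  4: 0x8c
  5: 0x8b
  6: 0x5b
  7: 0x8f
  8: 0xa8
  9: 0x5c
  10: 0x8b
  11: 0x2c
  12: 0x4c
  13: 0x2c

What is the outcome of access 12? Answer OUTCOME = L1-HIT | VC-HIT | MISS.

OUTCOME = MISS

  [0] addr=0x8c blk=17 s=1: MISS | VC []
  [1] addr=0x8d blk=17 s=1: L1-HIT | VC []
  [2] addr=0x8e blk=17 s=1: L1-HIT | VC []
  [3] addr=0x8c blk=17 s=1: L1-HIT | VC []
  [4] addr=0x8c blk=17 s=1: L1-HIT | VC []
  [5] addr=0x8b blk=17 s=1: L1-HIT | VC []
  [6] addr=0x5b blk=11 s=3: MISS | VC []
  [7] addr=0x8f blk=17 s=1: L1-HIT | VC []
  [8] addr=0xa8 blk=21 s=1: MISS | VC [17]
  [9] addr=0x5c blk=11 s=3: L1-HIT | VC [17]
  [10] addr=0x8b blk=17 s=1: VC-HIT | VC [21]
  [11] addr=0x2c blk=5 s=1: MISS | VC [21, 17]
  [12] addr=0x4c blk=9 s=1: MISS | VC [21, 17, 5]
  [13] addr=0x2c blk=5 s=1: VC-HIT | VC [21, 17, 9]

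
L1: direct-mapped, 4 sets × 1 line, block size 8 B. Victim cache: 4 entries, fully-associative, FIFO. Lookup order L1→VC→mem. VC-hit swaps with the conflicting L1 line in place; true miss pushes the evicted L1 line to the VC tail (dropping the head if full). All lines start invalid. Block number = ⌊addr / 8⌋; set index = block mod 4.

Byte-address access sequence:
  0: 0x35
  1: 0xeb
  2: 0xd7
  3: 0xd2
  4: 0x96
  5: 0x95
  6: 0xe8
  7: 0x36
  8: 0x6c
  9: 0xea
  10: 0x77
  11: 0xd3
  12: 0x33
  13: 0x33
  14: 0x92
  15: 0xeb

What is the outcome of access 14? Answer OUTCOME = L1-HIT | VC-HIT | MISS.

OUTCOME = VC-HIT

  [0] addr=0x35 blk=6 s=2: MISS | VC []
  [1] addr=0xeb blk=29 s=1: MISS | VC []
  [2] addr=0xd7 blk=26 s=2: MISS | VC [6]
  [3] addr=0xd2 blk=26 s=2: L1-HIT | VC [6]
  [4] addr=0x96 blk=18 s=2: MISS | VC [6, 26]
  [5] addr=0x95 blk=18 s=2: L1-HIT | VC [6, 26]
  [6] addr=0xe8 blk=29 s=1: L1-HIT | VC [6, 26]
  [7] addr=0x36 blk=6 s=2: VC-HIT | VC [18, 26]
  [8] addr=0x6c blk=13 s=1: MISS | VC [18, 26, 29]
  [9] addr=0xea blk=29 s=1: VC-HIT | VC [18, 26, 13]
  [10] addr=0x77 blk=14 s=2: MISS | VC [18, 26, 13, 6]
  [11] addr=0xd3 blk=26 s=2: VC-HIT | VC [18, 14, 13, 6]
  [12] addr=0x33 blk=6 s=2: VC-HIT | VC [18, 14, 13, 26]
  [13] addr=0x33 blk=6 s=2: L1-HIT | VC [18, 14, 13, 26]
  [14] addr=0x92 blk=18 s=2: VC-HIT | VC [6, 14, 13, 26]
  [15] addr=0xeb blk=29 s=1: L1-HIT | VC [6, 14, 13, 26]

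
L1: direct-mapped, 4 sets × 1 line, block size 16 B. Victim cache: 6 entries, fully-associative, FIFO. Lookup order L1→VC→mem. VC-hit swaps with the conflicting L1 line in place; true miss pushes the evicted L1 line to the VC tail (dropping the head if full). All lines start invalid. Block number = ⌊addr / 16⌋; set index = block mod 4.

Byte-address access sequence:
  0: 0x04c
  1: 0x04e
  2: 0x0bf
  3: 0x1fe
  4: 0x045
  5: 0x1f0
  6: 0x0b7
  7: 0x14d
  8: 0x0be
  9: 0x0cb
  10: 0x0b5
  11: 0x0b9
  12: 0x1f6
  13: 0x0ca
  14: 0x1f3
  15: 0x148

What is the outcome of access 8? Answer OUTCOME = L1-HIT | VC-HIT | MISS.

OUTCOME = L1-HIT

  [0] addr=0x4c blk=4 s=0: MISS | VC []
  [1] addr=0x4e blk=4 s=0: L1-HIT | VC []
  [2] addr=0xbf blk=11 s=3: MISS | VC []
  [3] addr=0x1fe blk=31 s=3: MISS | VC [11]
  [4] addr=0x45 blk=4 s=0: L1-HIT | VC [11]
  [5] addr=0x1f0 blk=31 s=3: L1-HIT | VC [11]
  [6] addr=0xb7 blk=11 s=3: VC-HIT | VC [31]
  [7] addr=0x14d blk=20 s=0: MISS | VC [31, 4]
  [8] addr=0xbe blk=11 s=3: L1-HIT | VC [31, 4]
  [9] addr=0xcb blk=12 s=0: MISS | VC [31, 4, 20]
  [10] addr=0xb5 blk=11 s=3: L1-HIT | VC [31, 4, 20]
  [11] addr=0xb9 blk=11 s=3: L1-HIT | VC [31, 4, 20]
  [12] addr=0x1f6 blk=31 s=3: VC-HIT | VC [11, 4, 20]
  [13] addr=0xca blk=12 s=0: L1-HIT | VC [11, 4, 20]
  [14] addr=0x1f3 blk=31 s=3: L1-HIT | VC [11, 4, 20]
  [15] addr=0x148 blk=20 s=0: VC-HIT | VC [11, 4, 12]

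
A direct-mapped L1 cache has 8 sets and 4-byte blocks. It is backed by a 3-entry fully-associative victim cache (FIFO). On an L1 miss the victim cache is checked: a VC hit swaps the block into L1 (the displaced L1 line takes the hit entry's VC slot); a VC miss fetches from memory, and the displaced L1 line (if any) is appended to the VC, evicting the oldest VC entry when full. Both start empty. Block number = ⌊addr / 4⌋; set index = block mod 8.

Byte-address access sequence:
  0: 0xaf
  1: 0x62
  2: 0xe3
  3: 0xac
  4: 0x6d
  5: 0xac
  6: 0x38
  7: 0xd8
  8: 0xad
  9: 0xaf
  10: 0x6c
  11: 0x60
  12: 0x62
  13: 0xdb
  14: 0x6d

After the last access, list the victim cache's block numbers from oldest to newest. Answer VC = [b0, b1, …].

VC = [56, 43, 14]

#0 0xaf→b43/s3 MISS; vc=[]
#1 0x62→b24/s0 MISS; vc=[]
#2 0xe3→b56/s0 MISS; vc=[24]
#3 0xac→b43/s3 L1-HIT; vc=[24]
#4 0x6d→b27/s3 MISS; vc=[24,43]
#5 0xac→b43/s3 VC-HIT; vc=[24,27]
#6 0x38→b14/s6 MISS; vc=[24,27]
#7 0xd8→b54/s6 MISS; vc=[24,27,14]
#8 0xad→b43/s3 L1-HIT; vc=[24,27,14]
#9 0xaf→b43/s3 L1-HIT; vc=[24,27,14]
#10 0x6c→b27/s3 VC-HIT; vc=[24,43,14]
#11 0x60→b24/s0 VC-HIT; vc=[56,43,14]
#12 0x62→b24/s0 L1-HIT; vc=[56,43,14]
#13 0xdb→b54/s6 L1-HIT; vc=[56,43,14]
#14 0x6d→b27/s3 L1-HIT; vc=[56,43,14]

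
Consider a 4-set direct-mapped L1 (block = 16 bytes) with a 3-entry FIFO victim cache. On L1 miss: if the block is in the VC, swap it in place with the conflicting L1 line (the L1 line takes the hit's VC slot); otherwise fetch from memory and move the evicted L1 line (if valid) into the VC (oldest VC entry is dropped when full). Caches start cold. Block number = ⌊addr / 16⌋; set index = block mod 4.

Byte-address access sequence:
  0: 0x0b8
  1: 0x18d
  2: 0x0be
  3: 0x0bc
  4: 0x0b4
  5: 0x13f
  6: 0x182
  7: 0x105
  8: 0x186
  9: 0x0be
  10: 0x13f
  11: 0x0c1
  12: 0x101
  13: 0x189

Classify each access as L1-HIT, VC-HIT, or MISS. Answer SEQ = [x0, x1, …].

0: 0xb8 (blk 11, set 3) → MISS  vc=[]
1: 0x18d (blk 24, set 0) → MISS  vc=[]
2: 0xbe (blk 11, set 3) → L1-HIT  vc=[]
3: 0xbc (blk 11, set 3) → L1-HIT  vc=[]
4: 0xb4 (blk 11, set 3) → L1-HIT  vc=[]
5: 0x13f (blk 19, set 3) → MISS  vc=[11]
6: 0x182 (blk 24, set 0) → L1-HIT  vc=[11]
7: 0x105 (blk 16, set 0) → MISS  vc=[11, 24]
8: 0x186 (blk 24, set 0) → VC-HIT  vc=[11, 16]
9: 0xbe (blk 11, set 3) → VC-HIT  vc=[19, 16]
10: 0x13f (blk 19, set 3) → VC-HIT  vc=[11, 16]
11: 0xc1 (blk 12, set 0) → MISS  vc=[11, 16, 24]
12: 0x101 (blk 16, set 0) → VC-HIT  vc=[11, 12, 24]
13: 0x189 (blk 24, set 0) → VC-HIT  vc=[11, 12, 16]

SEQ = [MISS, MISS, L1-HIT, L1-HIT, L1-HIT, MISS, L1-HIT, MISS, VC-HIT, VC-HIT, VC-HIT, MISS, VC-HIT, VC-HIT]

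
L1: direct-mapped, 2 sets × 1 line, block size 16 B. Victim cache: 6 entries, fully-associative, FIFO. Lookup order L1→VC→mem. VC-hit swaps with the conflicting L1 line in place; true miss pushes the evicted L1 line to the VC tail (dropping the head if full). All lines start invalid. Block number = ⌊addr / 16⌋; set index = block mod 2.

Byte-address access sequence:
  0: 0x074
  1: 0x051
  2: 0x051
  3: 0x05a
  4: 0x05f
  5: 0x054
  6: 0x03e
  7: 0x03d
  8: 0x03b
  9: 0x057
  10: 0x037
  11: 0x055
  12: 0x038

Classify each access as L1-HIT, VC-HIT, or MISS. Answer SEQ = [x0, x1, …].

0: 0x74 (blk 7, set 1) → MISS  vc=[]
1: 0x51 (blk 5, set 1) → MISS  vc=[7]
2: 0x51 (blk 5, set 1) → L1-HIT  vc=[7]
3: 0x5a (blk 5, set 1) → L1-HIT  vc=[7]
4: 0x5f (blk 5, set 1) → L1-HIT  vc=[7]
5: 0x54 (blk 5, set 1) → L1-HIT  vc=[7]
6: 0x3e (blk 3, set 1) → MISS  vc=[7, 5]
7: 0x3d (blk 3, set 1) → L1-HIT  vc=[7, 5]
8: 0x3b (blk 3, set 1) → L1-HIT  vc=[7, 5]
9: 0x57 (blk 5, set 1) → VC-HIT  vc=[7, 3]
10: 0x37 (blk 3, set 1) → VC-HIT  vc=[7, 5]
11: 0x55 (blk 5, set 1) → VC-HIT  vc=[7, 3]
12: 0x38 (blk 3, set 1) → VC-HIT  vc=[7, 5]

SEQ = [MISS, MISS, L1-HIT, L1-HIT, L1-HIT, L1-HIT, MISS, L1-HIT, L1-HIT, VC-HIT, VC-HIT, VC-HIT, VC-HIT]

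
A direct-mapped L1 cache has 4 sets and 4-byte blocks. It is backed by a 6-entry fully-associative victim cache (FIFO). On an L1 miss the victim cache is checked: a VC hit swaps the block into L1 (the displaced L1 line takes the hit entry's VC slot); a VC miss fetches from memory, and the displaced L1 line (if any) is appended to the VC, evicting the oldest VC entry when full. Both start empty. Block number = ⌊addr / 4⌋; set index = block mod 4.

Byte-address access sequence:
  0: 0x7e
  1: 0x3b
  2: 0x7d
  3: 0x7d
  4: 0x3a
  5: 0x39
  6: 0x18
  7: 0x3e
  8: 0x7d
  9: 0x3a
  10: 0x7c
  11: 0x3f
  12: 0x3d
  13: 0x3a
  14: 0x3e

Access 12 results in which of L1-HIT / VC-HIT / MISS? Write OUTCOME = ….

  [0] addr=0x7e blk=31 s=3: MISS | VC []
  [1] addr=0x3b blk=14 s=2: MISS | VC []
  [2] addr=0x7d blk=31 s=3: L1-HIT | VC []
  [3] addr=0x7d blk=31 s=3: L1-HIT | VC []
  [4] addr=0x3a blk=14 s=2: L1-HIT | VC []
  [5] addr=0x39 blk=14 s=2: L1-HIT | VC []
  [6] addr=0x18 blk=6 s=2: MISS | VC [14]
  [7] addr=0x3e blk=15 s=3: MISS | VC [14, 31]
  [8] addr=0x7d blk=31 s=3: VC-HIT | VC [14, 15]
  [9] addr=0x3a blk=14 s=2: VC-HIT | VC [6, 15]
  [10] addr=0x7c blk=31 s=3: L1-HIT | VC [6, 15]
  [11] addr=0x3f blk=15 s=3: VC-HIT | VC [6, 31]
  [12] addr=0x3d blk=15 s=3: L1-HIT | VC [6, 31]
  [13] addr=0x3a blk=14 s=2: L1-HIT | VC [6, 31]
  [14] addr=0x3e blk=15 s=3: L1-HIT | VC [6, 31]

OUTCOME = L1-HIT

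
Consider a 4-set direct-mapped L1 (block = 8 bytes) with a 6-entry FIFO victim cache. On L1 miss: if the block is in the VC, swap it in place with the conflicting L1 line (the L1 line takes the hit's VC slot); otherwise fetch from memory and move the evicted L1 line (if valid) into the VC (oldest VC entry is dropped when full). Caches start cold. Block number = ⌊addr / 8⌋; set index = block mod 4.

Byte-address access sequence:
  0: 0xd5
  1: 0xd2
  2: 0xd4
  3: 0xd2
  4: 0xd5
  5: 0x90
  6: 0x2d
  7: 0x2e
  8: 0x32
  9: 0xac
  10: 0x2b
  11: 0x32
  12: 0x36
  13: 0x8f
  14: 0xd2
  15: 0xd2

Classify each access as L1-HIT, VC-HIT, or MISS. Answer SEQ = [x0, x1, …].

0: 0xd5 (blk 26, set 2) → MISS  vc=[]
1: 0xd2 (blk 26, set 2) → L1-HIT  vc=[]
2: 0xd4 (blk 26, set 2) → L1-HIT  vc=[]
3: 0xd2 (blk 26, set 2) → L1-HIT  vc=[]
4: 0xd5 (blk 26, set 2) → L1-HIT  vc=[]
5: 0x90 (blk 18, set 2) → MISS  vc=[26]
6: 0x2d (blk 5, set 1) → MISS  vc=[26]
7: 0x2e (blk 5, set 1) → L1-HIT  vc=[26]
8: 0x32 (blk 6, set 2) → MISS  vc=[26, 18]
9: 0xac (blk 21, set 1) → MISS  vc=[26, 18, 5]
10: 0x2b (blk 5, set 1) → VC-HIT  vc=[26, 18, 21]
11: 0x32 (blk 6, set 2) → L1-HIT  vc=[26, 18, 21]
12: 0x36 (blk 6, set 2) → L1-HIT  vc=[26, 18, 21]
13: 0x8f (blk 17, set 1) → MISS  vc=[26, 18, 21, 5]
14: 0xd2 (blk 26, set 2) → VC-HIT  vc=[6, 18, 21, 5]
15: 0xd2 (blk 26, set 2) → L1-HIT  vc=[6, 18, 21, 5]

SEQ = [MISS, L1-HIT, L1-HIT, L1-HIT, L1-HIT, MISS, MISS, L1-HIT, MISS, MISS, VC-HIT, L1-HIT, L1-HIT, MISS, VC-HIT, L1-HIT]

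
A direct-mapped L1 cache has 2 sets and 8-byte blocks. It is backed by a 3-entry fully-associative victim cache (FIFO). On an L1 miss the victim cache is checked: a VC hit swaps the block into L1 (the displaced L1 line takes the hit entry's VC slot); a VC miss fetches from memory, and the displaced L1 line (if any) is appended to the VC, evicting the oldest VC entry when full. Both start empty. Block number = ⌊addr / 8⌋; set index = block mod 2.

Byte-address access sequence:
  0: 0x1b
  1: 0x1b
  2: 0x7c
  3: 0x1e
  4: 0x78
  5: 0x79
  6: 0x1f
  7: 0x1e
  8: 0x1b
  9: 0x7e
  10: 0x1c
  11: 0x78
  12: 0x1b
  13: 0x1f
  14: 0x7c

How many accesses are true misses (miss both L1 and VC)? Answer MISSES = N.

MISSES = 2

  [0] addr=0x1b blk=3 s=1: MISS | VC []
  [1] addr=0x1b blk=3 s=1: L1-HIT | VC []
  [2] addr=0x7c blk=15 s=1: MISS | VC [3]
  [3] addr=0x1e blk=3 s=1: VC-HIT | VC [15]
  [4] addr=0x78 blk=15 s=1: VC-HIT | VC [3]
  [5] addr=0x79 blk=15 s=1: L1-HIT | VC [3]
  [6] addr=0x1f blk=3 s=1: VC-HIT | VC [15]
  [7] addr=0x1e blk=3 s=1: L1-HIT | VC [15]
  [8] addr=0x1b blk=3 s=1: L1-HIT | VC [15]
  [9] addr=0x7e blk=15 s=1: VC-HIT | VC [3]
  [10] addr=0x1c blk=3 s=1: VC-HIT | VC [15]
  [11] addr=0x78 blk=15 s=1: VC-HIT | VC [3]
  [12] addr=0x1b blk=3 s=1: VC-HIT | VC [15]
  [13] addr=0x1f blk=3 s=1: L1-HIT | VC [15]
  [14] addr=0x7c blk=15 s=1: VC-HIT | VC [3]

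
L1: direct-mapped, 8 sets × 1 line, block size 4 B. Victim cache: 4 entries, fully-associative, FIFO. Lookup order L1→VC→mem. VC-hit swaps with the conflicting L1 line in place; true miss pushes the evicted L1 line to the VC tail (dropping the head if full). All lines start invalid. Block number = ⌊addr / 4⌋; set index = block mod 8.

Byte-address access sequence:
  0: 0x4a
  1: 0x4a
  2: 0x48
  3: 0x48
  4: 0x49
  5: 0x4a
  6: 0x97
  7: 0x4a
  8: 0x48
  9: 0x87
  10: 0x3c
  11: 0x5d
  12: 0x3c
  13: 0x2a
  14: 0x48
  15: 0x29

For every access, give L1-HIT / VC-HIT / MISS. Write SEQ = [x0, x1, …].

SEQ = [MISS, L1-HIT, L1-HIT, L1-HIT, L1-HIT, L1-HIT, MISS, L1-HIT, L1-HIT, MISS, MISS, MISS, VC-HIT, MISS, VC-HIT, VC-HIT]

0: 0x4a (blk 18, set 2) → MISS  vc=[]
1: 0x4a (blk 18, set 2) → L1-HIT  vc=[]
2: 0x48 (blk 18, set 2) → L1-HIT  vc=[]
3: 0x48 (blk 18, set 2) → L1-HIT  vc=[]
4: 0x49 (blk 18, set 2) → L1-HIT  vc=[]
5: 0x4a (blk 18, set 2) → L1-HIT  vc=[]
6: 0x97 (blk 37, set 5) → MISS  vc=[]
7: 0x4a (blk 18, set 2) → L1-HIT  vc=[]
8: 0x48 (blk 18, set 2) → L1-HIT  vc=[]
9: 0x87 (blk 33, set 1) → MISS  vc=[]
10: 0x3c (blk 15, set 7) → MISS  vc=[]
11: 0x5d (blk 23, set 7) → MISS  vc=[15]
12: 0x3c (blk 15, set 7) → VC-HIT  vc=[23]
13: 0x2a (blk 10, set 2) → MISS  vc=[23, 18]
14: 0x48 (blk 18, set 2) → VC-HIT  vc=[23, 10]
15: 0x29 (blk 10, set 2) → VC-HIT  vc=[23, 18]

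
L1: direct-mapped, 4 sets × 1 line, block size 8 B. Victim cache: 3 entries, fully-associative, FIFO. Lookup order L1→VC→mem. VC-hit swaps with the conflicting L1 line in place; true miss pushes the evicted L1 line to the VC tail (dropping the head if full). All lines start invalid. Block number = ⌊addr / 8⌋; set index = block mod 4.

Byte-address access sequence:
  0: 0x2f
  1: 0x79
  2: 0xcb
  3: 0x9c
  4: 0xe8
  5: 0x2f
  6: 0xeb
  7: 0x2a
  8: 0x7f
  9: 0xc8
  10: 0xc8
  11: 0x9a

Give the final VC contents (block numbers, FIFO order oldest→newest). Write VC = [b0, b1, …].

VC = [29, 15, 5]

  [0] addr=0x2f blk=5 s=1: MISS | VC []
  [1] addr=0x79 blk=15 s=3: MISS | VC []
  [2] addr=0xcb blk=25 s=1: MISS | VC [5]
  [3] addr=0x9c blk=19 s=3: MISS | VC [5, 15]
  [4] addr=0xe8 blk=29 s=1: MISS | VC [5, 15, 25]
  [5] addr=0x2f blk=5 s=1: VC-HIT | VC [29, 15, 25]
  [6] addr=0xeb blk=29 s=1: VC-HIT | VC [5, 15, 25]
  [7] addr=0x2a blk=5 s=1: VC-HIT | VC [29, 15, 25]
  [8] addr=0x7f blk=15 s=3: VC-HIT | VC [29, 19, 25]
  [9] addr=0xc8 blk=25 s=1: VC-HIT | VC [29, 19, 5]
  [10] addr=0xc8 blk=25 s=1: L1-HIT | VC [29, 19, 5]
  [11] addr=0x9a blk=19 s=3: VC-HIT | VC [29, 15, 5]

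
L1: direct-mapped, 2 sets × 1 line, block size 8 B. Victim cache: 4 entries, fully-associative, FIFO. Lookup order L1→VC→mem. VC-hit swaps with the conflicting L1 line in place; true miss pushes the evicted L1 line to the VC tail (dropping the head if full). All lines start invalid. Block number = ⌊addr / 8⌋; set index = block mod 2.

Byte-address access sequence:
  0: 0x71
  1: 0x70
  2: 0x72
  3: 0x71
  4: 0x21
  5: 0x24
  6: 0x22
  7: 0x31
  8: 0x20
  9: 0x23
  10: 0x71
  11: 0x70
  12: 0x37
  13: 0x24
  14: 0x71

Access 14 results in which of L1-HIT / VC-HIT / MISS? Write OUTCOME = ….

0: 0x71 (blk 14, set 0) → MISS  vc=[]
1: 0x70 (blk 14, set 0) → L1-HIT  vc=[]
2: 0x72 (blk 14, set 0) → L1-HIT  vc=[]
3: 0x71 (blk 14, set 0) → L1-HIT  vc=[]
4: 0x21 (blk 4, set 0) → MISS  vc=[14]
5: 0x24 (blk 4, set 0) → L1-HIT  vc=[14]
6: 0x22 (blk 4, set 0) → L1-HIT  vc=[14]
7: 0x31 (blk 6, set 0) → MISS  vc=[14, 4]
8: 0x20 (blk 4, set 0) → VC-HIT  vc=[14, 6]
9: 0x23 (blk 4, set 0) → L1-HIT  vc=[14, 6]
10: 0x71 (blk 14, set 0) → VC-HIT  vc=[4, 6]
11: 0x70 (blk 14, set 0) → L1-HIT  vc=[4, 6]
12: 0x37 (blk 6, set 0) → VC-HIT  vc=[4, 14]
13: 0x24 (blk 4, set 0) → VC-HIT  vc=[6, 14]
14: 0x71 (blk 14, set 0) → VC-HIT  vc=[6, 4]

OUTCOME = VC-HIT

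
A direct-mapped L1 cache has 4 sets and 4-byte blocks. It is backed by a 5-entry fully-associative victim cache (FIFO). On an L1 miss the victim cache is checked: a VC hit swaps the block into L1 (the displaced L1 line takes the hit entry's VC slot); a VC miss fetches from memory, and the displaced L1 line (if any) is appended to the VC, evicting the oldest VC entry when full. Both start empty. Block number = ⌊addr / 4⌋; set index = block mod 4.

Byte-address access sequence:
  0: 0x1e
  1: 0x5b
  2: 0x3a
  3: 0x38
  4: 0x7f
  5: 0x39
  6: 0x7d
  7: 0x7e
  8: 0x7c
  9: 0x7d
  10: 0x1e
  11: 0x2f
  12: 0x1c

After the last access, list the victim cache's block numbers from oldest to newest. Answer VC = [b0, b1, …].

VC = [22, 31, 11]

0: 0x1e (blk 7, set 3) → MISS  vc=[]
1: 0x5b (blk 22, set 2) → MISS  vc=[]
2: 0x3a (blk 14, set 2) → MISS  vc=[22]
3: 0x38 (blk 14, set 2) → L1-HIT  vc=[22]
4: 0x7f (blk 31, set 3) → MISS  vc=[22, 7]
5: 0x39 (blk 14, set 2) → L1-HIT  vc=[22, 7]
6: 0x7d (blk 31, set 3) → L1-HIT  vc=[22, 7]
7: 0x7e (blk 31, set 3) → L1-HIT  vc=[22, 7]
8: 0x7c (blk 31, set 3) → L1-HIT  vc=[22, 7]
9: 0x7d (blk 31, set 3) → L1-HIT  vc=[22, 7]
10: 0x1e (blk 7, set 3) → VC-HIT  vc=[22, 31]
11: 0x2f (blk 11, set 3) → MISS  vc=[22, 31, 7]
12: 0x1c (blk 7, set 3) → VC-HIT  vc=[22, 31, 11]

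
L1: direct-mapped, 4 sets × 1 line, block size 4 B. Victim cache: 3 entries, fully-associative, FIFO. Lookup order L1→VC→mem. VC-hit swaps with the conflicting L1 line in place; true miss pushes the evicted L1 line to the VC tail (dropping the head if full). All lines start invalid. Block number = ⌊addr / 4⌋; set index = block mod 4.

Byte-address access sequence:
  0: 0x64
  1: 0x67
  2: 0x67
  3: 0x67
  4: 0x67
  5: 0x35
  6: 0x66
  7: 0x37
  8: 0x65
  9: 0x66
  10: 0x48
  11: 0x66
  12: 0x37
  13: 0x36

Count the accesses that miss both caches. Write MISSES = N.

MISSES = 3

0: 0x64 (blk 25, set 1) → MISS  vc=[]
1: 0x67 (blk 25, set 1) → L1-HIT  vc=[]
2: 0x67 (blk 25, set 1) → L1-HIT  vc=[]
3: 0x67 (blk 25, set 1) → L1-HIT  vc=[]
4: 0x67 (blk 25, set 1) → L1-HIT  vc=[]
5: 0x35 (blk 13, set 1) → MISS  vc=[25]
6: 0x66 (blk 25, set 1) → VC-HIT  vc=[13]
7: 0x37 (blk 13, set 1) → VC-HIT  vc=[25]
8: 0x65 (blk 25, set 1) → VC-HIT  vc=[13]
9: 0x66 (blk 25, set 1) → L1-HIT  vc=[13]
10: 0x48 (blk 18, set 2) → MISS  vc=[13]
11: 0x66 (blk 25, set 1) → L1-HIT  vc=[13]
12: 0x37 (blk 13, set 1) → VC-HIT  vc=[25]
13: 0x36 (blk 13, set 1) → L1-HIT  vc=[25]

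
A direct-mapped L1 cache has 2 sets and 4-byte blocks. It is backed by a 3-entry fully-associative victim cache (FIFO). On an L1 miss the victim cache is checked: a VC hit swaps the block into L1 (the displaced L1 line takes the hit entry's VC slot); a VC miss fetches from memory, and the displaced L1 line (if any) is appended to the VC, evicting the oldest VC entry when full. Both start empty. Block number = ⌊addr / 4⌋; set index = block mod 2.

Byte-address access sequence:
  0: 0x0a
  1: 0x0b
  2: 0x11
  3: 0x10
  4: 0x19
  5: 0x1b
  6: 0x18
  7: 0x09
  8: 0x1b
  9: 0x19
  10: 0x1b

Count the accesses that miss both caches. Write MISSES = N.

MISSES = 3

  [0] addr=0xa blk=2 s=0: MISS | VC []
  [1] addr=0xb blk=2 s=0: L1-HIT | VC []
  [2] addr=0x11 blk=4 s=0: MISS | VC [2]
  [3] addr=0x10 blk=4 s=0: L1-HIT | VC [2]
  [4] addr=0x19 blk=6 s=0: MISS | VC [2, 4]
  [5] addr=0x1b blk=6 s=0: L1-HIT | VC [2, 4]
  [6] addr=0x18 blk=6 s=0: L1-HIT | VC [2, 4]
  [7] addr=0x9 blk=2 s=0: VC-HIT | VC [6, 4]
  [8] addr=0x1b blk=6 s=0: VC-HIT | VC [2, 4]
  [9] addr=0x19 blk=6 s=0: L1-HIT | VC [2, 4]
  [10] addr=0x1b blk=6 s=0: L1-HIT | VC [2, 4]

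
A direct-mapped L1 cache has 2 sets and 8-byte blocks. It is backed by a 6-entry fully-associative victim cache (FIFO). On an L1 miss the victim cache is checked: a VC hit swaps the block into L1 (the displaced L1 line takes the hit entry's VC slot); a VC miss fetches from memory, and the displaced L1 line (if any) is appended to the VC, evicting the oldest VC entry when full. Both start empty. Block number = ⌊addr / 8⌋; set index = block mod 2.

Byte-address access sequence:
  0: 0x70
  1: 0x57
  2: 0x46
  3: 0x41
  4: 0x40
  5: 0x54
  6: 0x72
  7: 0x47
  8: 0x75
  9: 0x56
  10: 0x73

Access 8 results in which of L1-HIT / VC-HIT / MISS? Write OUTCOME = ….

  [0] addr=0x70 blk=14 s=0: MISS | VC []
  [1] addr=0x57 blk=10 s=0: MISS | VC [14]
  [2] addr=0x46 blk=8 s=0: MISS | VC [14, 10]
  [3] addr=0x41 blk=8 s=0: L1-HIT | VC [14, 10]
  [4] addr=0x40 blk=8 s=0: L1-HIT | VC [14, 10]
  [5] addr=0x54 blk=10 s=0: VC-HIT | VC [14, 8]
  [6] addr=0x72 blk=14 s=0: VC-HIT | VC [10, 8]
  [7] addr=0x47 blk=8 s=0: VC-HIT | VC [10, 14]
  [8] addr=0x75 blk=14 s=0: VC-HIT | VC [10, 8]
  [9] addr=0x56 blk=10 s=0: VC-HIT | VC [14, 8]
  [10] addr=0x73 blk=14 s=0: VC-HIT | VC [10, 8]

OUTCOME = VC-HIT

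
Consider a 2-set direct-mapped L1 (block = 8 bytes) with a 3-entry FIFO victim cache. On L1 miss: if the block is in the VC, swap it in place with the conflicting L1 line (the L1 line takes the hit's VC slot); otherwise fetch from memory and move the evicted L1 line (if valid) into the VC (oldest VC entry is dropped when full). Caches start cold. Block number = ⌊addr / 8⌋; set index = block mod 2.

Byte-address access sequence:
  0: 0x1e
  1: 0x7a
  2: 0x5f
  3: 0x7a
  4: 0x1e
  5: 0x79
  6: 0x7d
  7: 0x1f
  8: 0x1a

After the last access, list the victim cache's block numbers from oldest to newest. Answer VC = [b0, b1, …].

VC = [15, 11]

0: 0x1e (blk 3, set 1) → MISS  vc=[]
1: 0x7a (blk 15, set 1) → MISS  vc=[3]
2: 0x5f (blk 11, set 1) → MISS  vc=[3, 15]
3: 0x7a (blk 15, set 1) → VC-HIT  vc=[3, 11]
4: 0x1e (blk 3, set 1) → VC-HIT  vc=[15, 11]
5: 0x79 (blk 15, set 1) → VC-HIT  vc=[3, 11]
6: 0x7d (blk 15, set 1) → L1-HIT  vc=[3, 11]
7: 0x1f (blk 3, set 1) → VC-HIT  vc=[15, 11]
8: 0x1a (blk 3, set 1) → L1-HIT  vc=[15, 11]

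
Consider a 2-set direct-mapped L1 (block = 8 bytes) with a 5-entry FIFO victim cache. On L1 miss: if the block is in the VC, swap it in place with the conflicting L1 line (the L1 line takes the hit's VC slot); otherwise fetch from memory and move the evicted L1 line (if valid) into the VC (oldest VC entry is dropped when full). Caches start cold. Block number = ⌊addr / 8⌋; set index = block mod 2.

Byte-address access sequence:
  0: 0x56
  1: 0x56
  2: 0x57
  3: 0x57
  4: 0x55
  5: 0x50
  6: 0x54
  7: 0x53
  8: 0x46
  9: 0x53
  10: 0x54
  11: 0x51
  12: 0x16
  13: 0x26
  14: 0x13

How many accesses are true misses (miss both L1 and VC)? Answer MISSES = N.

MISSES = 4

#0 0x56→b10/s0 MISS; vc=[]
#1 0x56→b10/s0 L1-HIT; vc=[]
#2 0x57→b10/s0 L1-HIT; vc=[]
#3 0x57→b10/s0 L1-HIT; vc=[]
#4 0x55→b10/s0 L1-HIT; vc=[]
#5 0x50→b10/s0 L1-HIT; vc=[]
#6 0x54→b10/s0 L1-HIT; vc=[]
#7 0x53→b10/s0 L1-HIT; vc=[]
#8 0x46→b8/s0 MISS; vc=[10]
#9 0x53→b10/s0 VC-HIT; vc=[8]
#10 0x54→b10/s0 L1-HIT; vc=[8]
#11 0x51→b10/s0 L1-HIT; vc=[8]
#12 0x16→b2/s0 MISS; vc=[8,10]
#13 0x26→b4/s0 MISS; vc=[8,10,2]
#14 0x13→b2/s0 VC-HIT; vc=[8,10,4]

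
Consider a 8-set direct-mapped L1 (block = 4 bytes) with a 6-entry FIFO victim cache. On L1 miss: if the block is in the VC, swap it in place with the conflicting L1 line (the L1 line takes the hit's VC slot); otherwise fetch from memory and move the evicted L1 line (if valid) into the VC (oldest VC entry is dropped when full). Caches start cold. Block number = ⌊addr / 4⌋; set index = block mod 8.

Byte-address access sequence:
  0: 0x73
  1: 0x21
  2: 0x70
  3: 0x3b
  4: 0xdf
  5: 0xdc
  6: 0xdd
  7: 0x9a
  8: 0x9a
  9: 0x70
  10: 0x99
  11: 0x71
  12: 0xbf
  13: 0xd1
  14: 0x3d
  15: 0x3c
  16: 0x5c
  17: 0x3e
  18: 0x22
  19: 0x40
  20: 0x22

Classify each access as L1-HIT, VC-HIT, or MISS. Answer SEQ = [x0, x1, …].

SEQ = [MISS, MISS, L1-HIT, MISS, MISS, L1-HIT, L1-HIT, MISS, L1-HIT, L1-HIT, L1-HIT, L1-HIT, MISS, MISS, MISS, L1-HIT, MISS, VC-HIT, L1-HIT, MISS, VC-HIT]

#0 0x73→b28/s4 MISS; vc=[]
#1 0x21→b8/s0 MISS; vc=[]
#2 0x70→b28/s4 L1-HIT; vc=[]
#3 0x3b→b14/s6 MISS; vc=[]
#4 0xdf→b55/s7 MISS; vc=[]
#5 0xdc→b55/s7 L1-HIT; vc=[]
#6 0xdd→b55/s7 L1-HIT; vc=[]
#7 0x9a→b38/s6 MISS; vc=[14]
#8 0x9a→b38/s6 L1-HIT; vc=[14]
#9 0x70→b28/s4 L1-HIT; vc=[14]
#10 0x99→b38/s6 L1-HIT; vc=[14]
#11 0x71→b28/s4 L1-HIT; vc=[14]
#12 0xbf→b47/s7 MISS; vc=[14,55]
#13 0xd1→b52/s4 MISS; vc=[14,55,28]
#14 0x3d→b15/s7 MISS; vc=[14,55,28,47]
#15 0x3c→b15/s7 L1-HIT; vc=[14,55,28,47]
#16 0x5c→b23/s7 MISS; vc=[14,55,28,47,15]
#17 0x3e→b15/s7 VC-HIT; vc=[14,55,28,47,23]
#18 0x22→b8/s0 L1-HIT; vc=[14,55,28,47,23]
#19 0x40→b16/s0 MISS; vc=[14,55,28,47,23,8]
#20 0x22→b8/s0 VC-HIT; vc=[14,55,28,47,23,16]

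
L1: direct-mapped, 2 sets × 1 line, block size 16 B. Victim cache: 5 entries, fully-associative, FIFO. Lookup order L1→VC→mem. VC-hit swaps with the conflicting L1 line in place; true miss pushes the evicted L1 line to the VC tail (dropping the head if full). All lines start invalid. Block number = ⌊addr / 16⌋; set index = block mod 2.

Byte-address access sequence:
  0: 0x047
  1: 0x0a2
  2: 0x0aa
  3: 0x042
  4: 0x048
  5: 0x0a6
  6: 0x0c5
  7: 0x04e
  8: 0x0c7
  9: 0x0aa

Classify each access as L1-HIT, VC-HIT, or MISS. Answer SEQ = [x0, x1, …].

0: 0x47 (blk 4, set 0) → MISS  vc=[]
1: 0xa2 (blk 10, set 0) → MISS  vc=[4]
2: 0xaa (blk 10, set 0) → L1-HIT  vc=[4]
3: 0x42 (blk 4, set 0) → VC-HIT  vc=[10]
4: 0x48 (blk 4, set 0) → L1-HIT  vc=[10]
5: 0xa6 (blk 10, set 0) → VC-HIT  vc=[4]
6: 0xc5 (blk 12, set 0) → MISS  vc=[4, 10]
7: 0x4e (blk 4, set 0) → VC-HIT  vc=[12, 10]
8: 0xc7 (blk 12, set 0) → VC-HIT  vc=[4, 10]
9: 0xaa (blk 10, set 0) → VC-HIT  vc=[4, 12]

SEQ = [MISS, MISS, L1-HIT, VC-HIT, L1-HIT, VC-HIT, MISS, VC-HIT, VC-HIT, VC-HIT]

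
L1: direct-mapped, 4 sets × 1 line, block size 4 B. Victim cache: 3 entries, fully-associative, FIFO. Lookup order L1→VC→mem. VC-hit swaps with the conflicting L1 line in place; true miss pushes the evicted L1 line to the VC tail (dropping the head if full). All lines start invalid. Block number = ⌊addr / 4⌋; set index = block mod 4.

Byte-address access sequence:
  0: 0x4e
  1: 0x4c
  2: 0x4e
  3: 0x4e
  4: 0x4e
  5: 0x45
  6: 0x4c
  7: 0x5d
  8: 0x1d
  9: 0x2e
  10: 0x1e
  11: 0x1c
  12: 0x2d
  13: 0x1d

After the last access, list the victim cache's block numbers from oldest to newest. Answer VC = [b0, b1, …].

VC = [19, 23, 11]

  [0] addr=0x4e blk=19 s=3: MISS | VC []
  [1] addr=0x4c blk=19 s=3: L1-HIT | VC []
  [2] addr=0x4e blk=19 s=3: L1-HIT | VC []
  [3] addr=0x4e blk=19 s=3: L1-HIT | VC []
  [4] addr=0x4e blk=19 s=3: L1-HIT | VC []
  [5] addr=0x45 blk=17 s=1: MISS | VC []
  [6] addr=0x4c blk=19 s=3: L1-HIT | VC []
  [7] addr=0x5d blk=23 s=3: MISS | VC [19]
  [8] addr=0x1d blk=7 s=3: MISS | VC [19, 23]
  [9] addr=0x2e blk=11 s=3: MISS | VC [19, 23, 7]
  [10] addr=0x1e blk=7 s=3: VC-HIT | VC [19, 23, 11]
  [11] addr=0x1c blk=7 s=3: L1-HIT | VC [19, 23, 11]
  [12] addr=0x2d blk=11 s=3: VC-HIT | VC [19, 23, 7]
  [13] addr=0x1d blk=7 s=3: VC-HIT | VC [19, 23, 11]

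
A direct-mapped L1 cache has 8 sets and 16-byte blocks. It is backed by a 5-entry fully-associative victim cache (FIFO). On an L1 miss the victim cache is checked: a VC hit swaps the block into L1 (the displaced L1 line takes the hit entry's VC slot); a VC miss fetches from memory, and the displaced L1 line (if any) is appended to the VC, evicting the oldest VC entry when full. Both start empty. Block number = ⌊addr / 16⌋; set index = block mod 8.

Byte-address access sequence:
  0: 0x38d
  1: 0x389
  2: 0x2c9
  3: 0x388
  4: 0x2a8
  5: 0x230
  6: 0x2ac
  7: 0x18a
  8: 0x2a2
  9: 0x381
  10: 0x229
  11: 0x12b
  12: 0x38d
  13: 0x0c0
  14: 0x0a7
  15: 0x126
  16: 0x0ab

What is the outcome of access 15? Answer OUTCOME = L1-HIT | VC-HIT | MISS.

0: 0x38d (blk 56, set 0) → MISS  vc=[]
1: 0x389 (blk 56, set 0) → L1-HIT  vc=[]
2: 0x2c9 (blk 44, set 4) → MISS  vc=[]
3: 0x388 (blk 56, set 0) → L1-HIT  vc=[]
4: 0x2a8 (blk 42, set 2) → MISS  vc=[]
5: 0x230 (blk 35, set 3) → MISS  vc=[]
6: 0x2ac (blk 42, set 2) → L1-HIT  vc=[]
7: 0x18a (blk 24, set 0) → MISS  vc=[56]
8: 0x2a2 (blk 42, set 2) → L1-HIT  vc=[56]
9: 0x381 (blk 56, set 0) → VC-HIT  vc=[24]
10: 0x229 (blk 34, set 2) → MISS  vc=[24, 42]
11: 0x12b (blk 18, set 2) → MISS  vc=[24, 42, 34]
12: 0x38d (blk 56, set 0) → L1-HIT  vc=[24, 42, 34]
13: 0xc0 (blk 12, set 4) → MISS  vc=[24, 42, 34, 44]
14: 0xa7 (blk 10, set 2) → MISS  vc=[24, 42, 34, 44, 18]
15: 0x126 (blk 18, set 2) → VC-HIT  vc=[24, 42, 34, 44, 10]
16: 0xab (blk 10, set 2) → VC-HIT  vc=[24, 42, 34, 44, 18]

OUTCOME = VC-HIT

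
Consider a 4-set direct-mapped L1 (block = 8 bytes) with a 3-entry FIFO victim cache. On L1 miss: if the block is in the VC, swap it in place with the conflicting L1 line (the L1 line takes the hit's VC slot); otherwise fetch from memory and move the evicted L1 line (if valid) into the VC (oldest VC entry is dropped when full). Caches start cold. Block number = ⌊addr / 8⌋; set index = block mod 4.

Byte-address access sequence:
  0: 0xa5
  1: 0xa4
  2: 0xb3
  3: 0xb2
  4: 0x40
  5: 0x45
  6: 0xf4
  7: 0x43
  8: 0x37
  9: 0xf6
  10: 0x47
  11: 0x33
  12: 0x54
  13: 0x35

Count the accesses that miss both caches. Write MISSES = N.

0: 0xa5 (blk 20, set 0) → MISS  vc=[]
1: 0xa4 (blk 20, set 0) → L1-HIT  vc=[]
2: 0xb3 (blk 22, set 2) → MISS  vc=[]
3: 0xb2 (blk 22, set 2) → L1-HIT  vc=[]
4: 0x40 (blk 8, set 0) → MISS  vc=[20]
5: 0x45 (blk 8, set 0) → L1-HIT  vc=[20]
6: 0xf4 (blk 30, set 2) → MISS  vc=[20, 22]
7: 0x43 (blk 8, set 0) → L1-HIT  vc=[20, 22]
8: 0x37 (blk 6, set 2) → MISS  vc=[20, 22, 30]
9: 0xf6 (blk 30, set 2) → VC-HIT  vc=[20, 22, 6]
10: 0x47 (blk 8, set 0) → L1-HIT  vc=[20, 22, 6]
11: 0x33 (blk 6, set 2) → VC-HIT  vc=[20, 22, 30]
12: 0x54 (blk 10, set 2) → MISS  vc=[22, 30, 6]
13: 0x35 (blk 6, set 2) → VC-HIT  vc=[22, 30, 10]

MISSES = 6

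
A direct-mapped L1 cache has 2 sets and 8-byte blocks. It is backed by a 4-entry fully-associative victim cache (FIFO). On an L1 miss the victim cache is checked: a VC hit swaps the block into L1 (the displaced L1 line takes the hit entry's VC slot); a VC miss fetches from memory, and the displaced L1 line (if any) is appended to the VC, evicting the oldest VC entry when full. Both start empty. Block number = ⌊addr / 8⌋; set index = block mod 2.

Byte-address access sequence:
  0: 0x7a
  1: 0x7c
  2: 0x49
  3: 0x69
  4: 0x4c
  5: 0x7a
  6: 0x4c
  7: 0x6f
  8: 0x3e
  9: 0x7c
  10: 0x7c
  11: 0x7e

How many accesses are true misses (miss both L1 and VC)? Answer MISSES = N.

#0 0x7a→b15/s1 MISS; vc=[]
#1 0x7c→b15/s1 L1-HIT; vc=[]
#2 0x49→b9/s1 MISS; vc=[15]
#3 0x69→b13/s1 MISS; vc=[15,9]
#4 0x4c→b9/s1 VC-HIT; vc=[15,13]
#5 0x7a→b15/s1 VC-HIT; vc=[9,13]
#6 0x4c→b9/s1 VC-HIT; vc=[15,13]
#7 0x6f→b13/s1 VC-HIT; vc=[15,9]
#8 0x3e→b7/s1 MISS; vc=[15,9,13]
#9 0x7c→b15/s1 VC-HIT; vc=[7,9,13]
#10 0x7c→b15/s1 L1-HIT; vc=[7,9,13]
#11 0x7e→b15/s1 L1-HIT; vc=[7,9,13]

MISSES = 4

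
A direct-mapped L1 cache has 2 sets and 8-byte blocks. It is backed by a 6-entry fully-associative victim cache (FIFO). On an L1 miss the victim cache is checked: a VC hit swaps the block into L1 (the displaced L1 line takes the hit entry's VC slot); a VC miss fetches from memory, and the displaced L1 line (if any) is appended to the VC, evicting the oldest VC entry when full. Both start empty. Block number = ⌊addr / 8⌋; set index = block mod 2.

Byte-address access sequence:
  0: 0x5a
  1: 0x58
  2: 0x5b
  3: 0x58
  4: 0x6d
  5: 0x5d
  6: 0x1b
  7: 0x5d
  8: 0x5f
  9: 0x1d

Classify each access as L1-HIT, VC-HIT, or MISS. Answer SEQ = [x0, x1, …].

0: 0x5a (blk 11, set 1) → MISS  vc=[]
1: 0x58 (blk 11, set 1) → L1-HIT  vc=[]
2: 0x5b (blk 11, set 1) → L1-HIT  vc=[]
3: 0x58 (blk 11, set 1) → L1-HIT  vc=[]
4: 0x6d (blk 13, set 1) → MISS  vc=[11]
5: 0x5d (blk 11, set 1) → VC-HIT  vc=[13]
6: 0x1b (blk 3, set 1) → MISS  vc=[13, 11]
7: 0x5d (blk 11, set 1) → VC-HIT  vc=[13, 3]
8: 0x5f (blk 11, set 1) → L1-HIT  vc=[13, 3]
9: 0x1d (blk 3, set 1) → VC-HIT  vc=[13, 11]

SEQ = [MISS, L1-HIT, L1-HIT, L1-HIT, MISS, VC-HIT, MISS, VC-HIT, L1-HIT, VC-HIT]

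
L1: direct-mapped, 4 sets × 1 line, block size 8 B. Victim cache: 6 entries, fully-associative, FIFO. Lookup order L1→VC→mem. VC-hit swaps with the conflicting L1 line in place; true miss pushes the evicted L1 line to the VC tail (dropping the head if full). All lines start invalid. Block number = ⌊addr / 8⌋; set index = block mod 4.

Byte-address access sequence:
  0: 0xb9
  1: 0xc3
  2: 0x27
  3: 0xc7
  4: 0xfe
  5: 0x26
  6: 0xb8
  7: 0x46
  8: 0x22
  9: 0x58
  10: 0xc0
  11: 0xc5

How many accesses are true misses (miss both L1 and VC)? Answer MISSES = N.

MISSES = 6

0: 0xb9 (blk 23, set 3) → MISS  vc=[]
1: 0xc3 (blk 24, set 0) → MISS  vc=[]
2: 0x27 (blk 4, set 0) → MISS  vc=[24]
3: 0xc7 (blk 24, set 0) → VC-HIT  vc=[4]
4: 0xfe (blk 31, set 3) → MISS  vc=[4, 23]
5: 0x26 (blk 4, set 0) → VC-HIT  vc=[24, 23]
6: 0xb8 (blk 23, set 3) → VC-HIT  vc=[24, 31]
7: 0x46 (blk 8, set 0) → MISS  vc=[24, 31, 4]
8: 0x22 (blk 4, set 0) → VC-HIT  vc=[24, 31, 8]
9: 0x58 (blk 11, set 3) → MISS  vc=[24, 31, 8, 23]
10: 0xc0 (blk 24, set 0) → VC-HIT  vc=[4, 31, 8, 23]
11: 0xc5 (blk 24, set 0) → L1-HIT  vc=[4, 31, 8, 23]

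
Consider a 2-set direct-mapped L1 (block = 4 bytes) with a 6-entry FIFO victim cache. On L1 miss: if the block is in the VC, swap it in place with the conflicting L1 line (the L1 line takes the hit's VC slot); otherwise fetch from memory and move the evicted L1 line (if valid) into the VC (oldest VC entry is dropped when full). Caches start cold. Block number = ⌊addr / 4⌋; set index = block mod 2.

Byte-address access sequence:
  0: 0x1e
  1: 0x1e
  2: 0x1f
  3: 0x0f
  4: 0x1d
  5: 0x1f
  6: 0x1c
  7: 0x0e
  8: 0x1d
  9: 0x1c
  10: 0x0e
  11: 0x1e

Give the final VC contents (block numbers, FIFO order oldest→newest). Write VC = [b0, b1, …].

0: 0x1e (blk 7, set 1) → MISS  vc=[]
1: 0x1e (blk 7, set 1) → L1-HIT  vc=[]
2: 0x1f (blk 7, set 1) → L1-HIT  vc=[]
3: 0xf (blk 3, set 1) → MISS  vc=[7]
4: 0x1d (blk 7, set 1) → VC-HIT  vc=[3]
5: 0x1f (blk 7, set 1) → L1-HIT  vc=[3]
6: 0x1c (blk 7, set 1) → L1-HIT  vc=[3]
7: 0xe (blk 3, set 1) → VC-HIT  vc=[7]
8: 0x1d (blk 7, set 1) → VC-HIT  vc=[3]
9: 0x1c (blk 7, set 1) → L1-HIT  vc=[3]
10: 0xe (blk 3, set 1) → VC-HIT  vc=[7]
11: 0x1e (blk 7, set 1) → VC-HIT  vc=[3]

VC = [3]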